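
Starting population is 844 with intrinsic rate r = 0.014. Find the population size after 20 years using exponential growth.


r*t = 0.014 * 20 = 0.28
exp(0.28) = 1.32313
N = 844 * 1.32313 = 1116.72 ≈ 1117

1117


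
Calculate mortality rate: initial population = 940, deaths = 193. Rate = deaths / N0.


Mortality rate = 193 / 940 = 0.205319 ≈ 0.2053

0.2053


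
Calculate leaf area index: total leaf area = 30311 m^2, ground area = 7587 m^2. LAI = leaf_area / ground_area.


LAI = 30311 / 7587 = 3.9951 ≈ 4.00

4.00


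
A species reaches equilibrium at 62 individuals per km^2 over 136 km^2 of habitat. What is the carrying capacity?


K = 62 * 136 = 8432 individuals

8432 individuals


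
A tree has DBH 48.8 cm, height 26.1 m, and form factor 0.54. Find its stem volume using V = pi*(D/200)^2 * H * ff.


(D/200)^2 = (48.8/200)^2 = 0.244^2 = 0.059536
BA = 3.141593 * 0.059536 = 0.187038 m^2
V = 0.187038 * 26.1 * 0.54 = 2.63611 ≈ 2.636 m^3

2.636 m^3


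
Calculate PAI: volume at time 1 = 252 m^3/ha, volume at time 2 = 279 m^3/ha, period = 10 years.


PAI = (V2 - V1) / period = (279 - 252) / 10 = 27 / 10 = 2.70 m^3/ha/yr

2.70 m^3/ha/yr


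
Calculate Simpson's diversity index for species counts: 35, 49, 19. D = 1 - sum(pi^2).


Total N = 35 + 49 + 19 = 103
Per-species terms:
  p = 35/103 = 0.339806; p^2 = 0.339806^2 = 0.115468
  p = 49/103 = 0.475728; p^2 = 0.475728^2 = 0.226317
  p = 19/103 = 0.184466; p^2 = 0.184466^2 = 0.034028
sum(p^2) = 0.115468 + 0.226317 + 0.034028 = 0.375813
D = 1 - 0.375813 = 0.624187 ≈ 0.6242

0.6242


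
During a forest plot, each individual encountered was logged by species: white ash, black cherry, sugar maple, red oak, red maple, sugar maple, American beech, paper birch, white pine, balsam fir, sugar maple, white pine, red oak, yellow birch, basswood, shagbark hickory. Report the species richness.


Total individuals logged = 16
Distinct species (count of individuals): white ash (1), black cherry (1), sugar maple (3), red oak (2), red maple (1), American beech (1), paper birch (1), white pine (2), balsam fir (1), yellow birch (1), basswood (1), shagbark hickory (1)
Species richness = number of distinct species = 12

12


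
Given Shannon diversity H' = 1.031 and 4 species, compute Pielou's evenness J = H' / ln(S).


ln(4) = 1.38629
J = H' / ln(S) = 1.031 / 1.38629 = 0.743712 ≈ 0.7437

0.7437


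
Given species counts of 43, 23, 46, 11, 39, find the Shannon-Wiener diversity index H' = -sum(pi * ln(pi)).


Total N = 43 + 23 + 46 + 11 + 39 = 162
Per-species terms:
  p = 43/162 = 0.265432; ln(p) = -1.326397; p*ln(p) = 0.265432 * (-1.326397) = -0.352068
  p = 23/162 = 0.141975; ln(p) = -1.952104; p*ln(p) = 0.141975 * (-1.952104) = -0.277150
  p = 46/162 = 0.283951; ln(p) = -1.258954; p*ln(p) = 0.283951 * (-1.258954) = -0.357481
  p = 11/162 = 0.067901; ln(p) = -2.689705; p*ln(p) = 0.067901 * (-2.689705) = -0.182634
  p = 39/162 = 0.240741; ln(p) = -1.424034; p*ln(p) = 0.240741 * (-1.424034) = -0.342823
sum(p*ln(p)) = (-0.352068) + (-0.277150) + (-0.357481) + (-0.182634) + (-0.342823) = -1.512156
H' = -(-1.512156) = 1.512156 ≈ 1.5122

1.5122


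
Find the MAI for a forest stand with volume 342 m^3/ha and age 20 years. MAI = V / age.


MAI = 342 / 20 = 17.10 m^3/ha/yr

17.10 m^3/ha/yr


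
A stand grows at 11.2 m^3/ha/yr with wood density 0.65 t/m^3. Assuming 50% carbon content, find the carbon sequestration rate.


C = 11.2 * 0.65 * 0.5 = 3.64 t C/ha/yr

3.64 t C/ha/yr


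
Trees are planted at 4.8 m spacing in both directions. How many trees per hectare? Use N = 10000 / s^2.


N = 10000 / 4.8^2 = 10000 / 23.04 = 434.028 ≈ 434 trees/ha

434 trees/ha


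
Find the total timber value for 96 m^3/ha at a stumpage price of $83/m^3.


Value = 96 * 83 = $7968/ha

$7968/ha


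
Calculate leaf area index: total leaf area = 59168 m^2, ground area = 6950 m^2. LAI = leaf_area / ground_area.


LAI = 59168 / 6950 = 8.5134 ≈ 8.51

8.51


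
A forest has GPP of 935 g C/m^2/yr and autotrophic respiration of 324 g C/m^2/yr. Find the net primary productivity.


NPP = GPP - Ra = 935 - 324 = 611 g C/m^2/yr

611 g C/m^2/yr


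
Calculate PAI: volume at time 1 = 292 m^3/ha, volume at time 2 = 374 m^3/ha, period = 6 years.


PAI = (V2 - V1) / period = (374 - 292) / 6 = 82 / 6 = 13.6667 ≈ 13.67 m^3/ha/yr

13.67 m^3/ha/yr


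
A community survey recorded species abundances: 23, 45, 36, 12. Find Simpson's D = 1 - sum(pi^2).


Total N = 23 + 45 + 36 + 12 = 116
Per-species terms:
  p = 23/116 = 0.198276; p^2 = 0.198276^2 = 0.039313
  p = 45/116 = 0.387931; p^2 = 0.387931^2 = 0.150490
  p = 36/116 = 0.310345; p^2 = 0.310345^2 = 0.096314
  p = 12/116 = 0.103448; p^2 = 0.103448^2 = 0.010701
sum(p^2) = 0.039313 + 0.150490 + 0.096314 + 0.010701 = 0.296818
D = 1 - 0.296818 = 0.703182 ≈ 0.7032

0.7032


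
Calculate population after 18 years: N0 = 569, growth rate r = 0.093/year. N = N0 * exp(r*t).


r*t = 0.093 * 18 = 1.674
exp(1.674) = 5.33346
N = 569 * 5.33346 = 3034.74 ≈ 3035

3035


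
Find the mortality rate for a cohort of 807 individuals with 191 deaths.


Mortality rate = 191 / 807 = 0.236679 ≈ 0.2367

0.2367


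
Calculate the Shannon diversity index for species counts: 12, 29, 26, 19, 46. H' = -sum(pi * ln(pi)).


Total N = 12 + 29 + 26 + 19 + 46 = 132
Per-species terms:
  p = 12/132 = 0.090909; ln(p) = -2.397896; p*ln(p) = 0.090909 * (-2.397896) = -0.217990
  p = 29/132 = 0.219697; ln(p) = -1.515506; p*ln(p) = 0.219697 * (-1.515506) = -0.332952
  p = 26/132 = 0.196970; ln(p) = -1.624704; p*ln(p) = 0.196970 * (-1.624704) = -0.320018
  p = 19/132 = 0.143939; ln(p) = -1.938366; p*ln(p) = 0.143939 * (-1.938366) = -0.279006
  p = 46/132 = 0.348485; ln(p) = -1.054160; p*ln(p) = 0.348485 * (-1.054160) = -0.367359
sum(p*ln(p)) = (-0.217990) + (-0.332952) + (-0.320018) + (-0.279006) + (-0.367359) = -1.517325
H' = -(-1.517325) = 1.517325 ≈ 1.5173

1.5173


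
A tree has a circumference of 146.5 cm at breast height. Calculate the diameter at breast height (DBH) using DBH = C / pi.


DBH = C / pi = 146.5 / 3.141593 = 46.6324 ≈ 46.63 cm

46.63 cm


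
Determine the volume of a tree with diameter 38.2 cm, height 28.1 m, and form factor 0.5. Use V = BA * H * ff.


(D/200)^2 = (38.2/200)^2 = 0.191^2 = 0.036481
BA = 3.141593 * 0.036481 = 0.114608 m^2
V = 0.114608 * 28.1 * 0.5 = 1.61024 ≈ 1.610 m^3

1.610 m^3


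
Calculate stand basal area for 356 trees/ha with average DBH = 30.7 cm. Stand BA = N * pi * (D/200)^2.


(D/200)^2 = (30.7/200)^2 = 0.1535^2 = 0.02356225
Individual BA = 3.141593 * 0.02356225 = 0.0740230 m^2
Stand BA = 356 * 0.0740230 = 26.3522 ≈ 26.35 m^2/ha

26.35 m^2/ha


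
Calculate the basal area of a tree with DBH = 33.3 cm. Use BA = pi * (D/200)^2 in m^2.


D/200 = 33.3/200 = 0.1665 m
(D/200)^2 = 0.1665^2 = 0.02772225
BA = 3.141593 * 0.02772225 = 0.0870920 ≈ 0.0871 m^2

0.0871 m^2


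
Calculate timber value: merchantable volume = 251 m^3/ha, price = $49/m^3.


Value = 251 * 49 = $12299/ha

$12299/ha


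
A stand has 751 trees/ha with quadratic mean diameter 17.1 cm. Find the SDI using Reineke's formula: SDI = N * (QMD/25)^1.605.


QMD/25 = 17.1/25 = 0.684
(0.684)^1.605 = exp(1.605 * ln(0.684)) = exp(1.605 * (-0.379797)) = exp(-0.609574) = 0.543582
SDI = 751 * 0.543582 = 408.230 ≈ 408

408


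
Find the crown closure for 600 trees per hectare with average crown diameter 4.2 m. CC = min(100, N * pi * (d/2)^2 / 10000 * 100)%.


(d/2)^2 = (4.2/2)^2 = 2.1^2 = 4.41
Crown area = 3.141593 * 4.41 = 13.8544 m^2
N * area / 10000 * 100 = 600 * 13.8544 / 10000 * 100 = 83.1264
CC = min(100, 83.1264) = 83.1264 ≈ 83.1%

83.1%


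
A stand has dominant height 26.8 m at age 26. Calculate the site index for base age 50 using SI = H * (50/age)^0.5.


50/26 = 1.92308
(1.92308)^0.5 = 1.38675
SI = 26.8 * 1.38675 = 37.1649 ≈ 37.2 m

37.2 m


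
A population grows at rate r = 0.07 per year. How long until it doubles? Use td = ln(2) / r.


td = ln(2) / 0.07 = 0.693147 / 0.07 = 9.90210 ≈ 9.9 years

9.9 years


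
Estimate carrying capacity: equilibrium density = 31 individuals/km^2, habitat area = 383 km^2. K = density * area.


K = 31 * 383 = 11873 individuals

11873 individuals


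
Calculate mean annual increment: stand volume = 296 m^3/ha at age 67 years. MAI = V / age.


MAI = 296 / 67 = 4.4179 ≈ 4.42 m^3/ha/yr

4.42 m^3/ha/yr


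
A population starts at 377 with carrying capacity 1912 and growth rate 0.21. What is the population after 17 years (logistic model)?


(K - N0)/N0 = (1912 - 377)/377 = 1535/377 = 4.07162
r*t = 0.21 * 17 = 3.57; exp(-3.57) = 0.0281559
4.07162 * 0.0281559 = 0.114640
1 + 0.114640 = 1.11464
N = 1912 / 1.11464 = 1715.35 ≈ 1715

1715


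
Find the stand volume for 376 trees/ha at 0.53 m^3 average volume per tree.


V_stand = 376 * 0.53 = 199.28 ≈ 199.3 m^3/ha

199.3 m^3/ha


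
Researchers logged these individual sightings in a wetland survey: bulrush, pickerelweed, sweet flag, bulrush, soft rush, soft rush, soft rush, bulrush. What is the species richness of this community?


Total individuals logged = 8
Distinct species (count of individuals): bulrush (3), pickerelweed (1), sweet flag (1), soft rush (3)
Species richness = number of distinct species = 4

4


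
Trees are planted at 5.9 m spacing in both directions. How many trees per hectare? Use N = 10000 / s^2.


N = 10000 / 5.9^2 = 10000 / 34.81 = 287.274 ≈ 287 trees/ha

287 trees/ha


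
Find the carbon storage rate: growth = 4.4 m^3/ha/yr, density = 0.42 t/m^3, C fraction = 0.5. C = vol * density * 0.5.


C = 4.4 * 0.42 * 0.5 = 0.924 ≈ 0.92 t C/ha/yr

0.92 t C/ha/yr


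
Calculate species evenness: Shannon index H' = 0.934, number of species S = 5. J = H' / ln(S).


ln(5) = 1.60944
J = H' / ln(S) = 0.934 / 1.60944 = 0.580326 ≈ 0.5803

0.5803


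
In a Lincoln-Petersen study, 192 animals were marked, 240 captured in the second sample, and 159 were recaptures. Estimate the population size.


N = M * C / R = 192 * 240 / 159 = 46080 / 159 = 289.81 ≈ 290

290 individuals


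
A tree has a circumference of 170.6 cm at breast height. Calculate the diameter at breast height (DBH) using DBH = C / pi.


DBH = C / pi = 170.6 / 3.141593 = 54.3037 ≈ 54.30 cm

54.30 cm


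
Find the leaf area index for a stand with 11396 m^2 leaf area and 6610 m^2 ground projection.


LAI = 11396 / 6610 = 1.7241 ≈ 1.72

1.72


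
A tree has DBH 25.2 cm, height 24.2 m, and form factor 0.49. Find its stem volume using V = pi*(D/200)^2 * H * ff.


(D/200)^2 = (25.2/200)^2 = 0.126^2 = 0.015876
BA = 3.141593 * 0.015876 = 0.0498759 m^2
V = 0.0498759 * 24.2 * 0.49 = 0.591428 ≈ 0.591 m^3

0.591 m^3


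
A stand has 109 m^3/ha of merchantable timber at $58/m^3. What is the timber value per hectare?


Value = 109 * 58 = $6322/ha

$6322/ha


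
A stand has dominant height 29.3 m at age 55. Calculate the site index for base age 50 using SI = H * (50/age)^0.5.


50/55 = 0.909091
(0.909091)^0.5 = 0.953463
SI = 29.3 * 0.953463 = 27.9365 ≈ 27.9 m

27.9 m


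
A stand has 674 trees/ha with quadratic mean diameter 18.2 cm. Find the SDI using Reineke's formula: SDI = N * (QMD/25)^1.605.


QMD/25 = 18.2/25 = 0.728
(0.728)^1.605 = exp(1.605 * ln(0.728)) = exp(1.605 * (-0.317454)) = exp(-0.509514) = 0.600787
SDI = 674 * 0.600787 = 404.930 ≈ 405

405


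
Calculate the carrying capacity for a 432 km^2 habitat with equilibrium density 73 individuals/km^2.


K = 73 * 432 = 31536 individuals

31536 individuals


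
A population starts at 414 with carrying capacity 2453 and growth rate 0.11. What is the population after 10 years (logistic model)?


(K - N0)/N0 = (2453 - 414)/414 = 2039/414 = 4.92512
r*t = 0.11 * 10 = 1.1; exp(-1.1) = 0.332871
4.92512 * 0.332871 = 1.63943
1 + 1.63943 = 2.63943
N = 2453 / 2.63943 = 929.367 ≈ 929

929


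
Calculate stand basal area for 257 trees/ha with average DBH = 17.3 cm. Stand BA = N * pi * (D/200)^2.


(D/200)^2 = (17.3/200)^2 = 0.0865^2 = 0.00748225
Individual BA = 3.141593 * 0.00748225 = 0.0235062 m^2
Stand BA = 257 * 0.0235062 = 6.04109 ≈ 6.04 m^2/ha

6.04 m^2/ha


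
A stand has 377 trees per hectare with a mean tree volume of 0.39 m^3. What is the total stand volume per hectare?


V_stand = 377 * 0.39 = 147.03 ≈ 147.0 m^3/ha

147.0 m^3/ha


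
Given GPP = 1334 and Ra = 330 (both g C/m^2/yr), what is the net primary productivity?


NPP = GPP - Ra = 1334 - 330 = 1004 g C/m^2/yr

1004 g C/m^2/yr


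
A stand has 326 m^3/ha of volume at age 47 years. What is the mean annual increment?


MAI = 326 / 47 = 6.9362 ≈ 6.94 m^3/ha/yr

6.94 m^3/ha/yr


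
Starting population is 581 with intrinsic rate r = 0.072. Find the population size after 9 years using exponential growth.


r*t = 0.072 * 9 = 0.648
exp(0.648) = 1.91171
N = 581 * 1.91171 = 1110.70 ≈ 1111

1111


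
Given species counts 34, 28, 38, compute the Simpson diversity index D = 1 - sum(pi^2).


Total N = 34 + 28 + 38 = 100
Per-species terms:
  p = 34/100 = 0.340000; p^2 = 0.340000^2 = 0.115600
  p = 28/100 = 0.280000; p^2 = 0.280000^2 = 0.078400
  p = 38/100 = 0.380000; p^2 = 0.380000^2 = 0.144400
sum(p^2) = 0.115600 + 0.078400 + 0.144400 = 0.338400
D = 1 - 0.338400 = 0.661600 ≈ 0.6616

0.6616


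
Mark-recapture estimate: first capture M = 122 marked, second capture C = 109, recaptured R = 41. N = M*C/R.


N = M * C / R = 122 * 109 / 41 = 13298 / 41 = 324.34 ≈ 324

324 individuals


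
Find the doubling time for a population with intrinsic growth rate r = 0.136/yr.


td = ln(2) / 0.136 = 0.693147 / 0.136 = 5.09667 ≈ 5.1 years

5.1 years


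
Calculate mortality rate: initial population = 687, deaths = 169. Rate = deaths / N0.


Mortality rate = 169 / 687 = 0.245997 ≈ 0.2460

0.2460


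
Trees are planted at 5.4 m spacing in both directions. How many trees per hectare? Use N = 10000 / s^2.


N = 10000 / 5.4^2 = 10000 / 29.16 = 342.936 ≈ 343 trees/ha

343 trees/ha


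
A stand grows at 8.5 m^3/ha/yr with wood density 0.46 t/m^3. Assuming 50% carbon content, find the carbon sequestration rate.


C = 8.5 * 0.46 * 0.5 = 1.955 ≈ 1.96 t C/ha/yr

1.96 t C/ha/yr


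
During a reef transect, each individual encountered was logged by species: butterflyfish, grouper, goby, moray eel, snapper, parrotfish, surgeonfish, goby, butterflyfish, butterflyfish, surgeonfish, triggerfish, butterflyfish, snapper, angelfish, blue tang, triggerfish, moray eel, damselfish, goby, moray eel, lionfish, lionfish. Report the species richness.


Total individuals logged = 23
Distinct species (count of individuals): butterflyfish (4), grouper (1), goby (3), moray eel (3), snapper (2), parrotfish (1), surgeonfish (2), triggerfish (2), angelfish (1), blue tang (1), damselfish (1), lionfish (2)
Species richness = number of distinct species = 12

12


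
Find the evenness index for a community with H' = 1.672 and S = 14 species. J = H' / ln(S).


ln(14) = 2.63906
J = H' / ln(S) = 1.672 / 2.63906 = 0.633559 ≈ 0.6336

0.6336


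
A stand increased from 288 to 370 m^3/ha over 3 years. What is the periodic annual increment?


PAI = (V2 - V1) / period = (370 - 288) / 3 = 82 / 3 = 27.3333 ≈ 27.33 m^3/ha/yr

27.33 m^3/ha/yr


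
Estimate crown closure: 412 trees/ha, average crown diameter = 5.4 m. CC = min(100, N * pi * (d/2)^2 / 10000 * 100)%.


(d/2)^2 = (5.4/2)^2 = 2.7^2 = 7.29
Crown area = 3.141593 * 7.29 = 22.9022 m^2
N * area / 10000 * 100 = 412 * 22.9022 / 10000 * 100 = 94.3571
CC = min(100, 94.3571) = 94.3571 ≈ 94.4%

94.4%


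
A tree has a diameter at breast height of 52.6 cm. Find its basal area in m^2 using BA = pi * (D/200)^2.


D/200 = 52.6/200 = 0.263 m
(D/200)^2 = 0.263^2 = 0.069169
BA = 3.141593 * 0.069169 = 0.217301 ≈ 0.2173 m^2

0.2173 m^2


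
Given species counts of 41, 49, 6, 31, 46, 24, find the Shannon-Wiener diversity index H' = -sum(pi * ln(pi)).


Total N = 41 + 49 + 6 + 31 + 46 + 24 = 197
Per-species terms:
  p = 41/197 = 0.208122; ln(p) = -1.569631; p*ln(p) = 0.208122 * (-1.569631) = -0.326675
  p = 49/197 = 0.248731; ln(p) = -1.391383; p*ln(p) = 0.248731 * (-1.391383) = -0.346080
  p = 6/197 = 0.030457; ln(p) = -3.491439; p*ln(p) = 0.030457 * (-3.491439) = -0.106339
  p = 31/197 = 0.157360; ln(p) = -1.849219; p*ln(p) = 0.157360 * (-1.849219) = -0.290993
  p = 46/197 = 0.233503; ln(p) = -1.454560; p*ln(p) = 0.233503 * (-1.454560) = -0.339644
  p = 24/197 = 0.121827; ln(p) = -2.105153; p*ln(p) = 0.121827 * (-2.105153) = -0.256464
sum(p*ln(p)) = (-0.326675) + (-0.346080) + (-0.106339) + (-0.290993) + (-0.339644) + (-0.256464) = -1.666195
H' = -(-1.666195) = 1.666195 ≈ 1.6662

1.6662


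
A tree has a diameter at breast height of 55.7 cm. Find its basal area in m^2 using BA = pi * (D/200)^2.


D/200 = 55.7/200 = 0.2785 m
(D/200)^2 = 0.2785^2 = 0.07756225
BA = 3.141593 * 0.07756225 = 0.243669 ≈ 0.2437 m^2

0.2437 m^2


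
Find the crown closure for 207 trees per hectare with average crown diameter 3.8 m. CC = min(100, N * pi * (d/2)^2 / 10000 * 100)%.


(d/2)^2 = (3.8/2)^2 = 1.9^2 = 3.61
Crown area = 3.141593 * 3.61 = 11.3412 m^2
N * area / 10000 * 100 = 207 * 11.3412 / 10000 * 100 = 23.4763
CC = min(100, 23.4763) = 23.4763 ≈ 23.5%

23.5%


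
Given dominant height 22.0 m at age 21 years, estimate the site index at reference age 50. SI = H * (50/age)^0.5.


50/21 = 2.38095
(2.38095)^0.5 = 1.54303
SI = 22.0 * 1.54303 = 33.9467 ≈ 33.9 m

33.9 m


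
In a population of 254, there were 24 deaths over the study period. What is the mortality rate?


Mortality rate = 24 / 254 = 0.094488 ≈ 0.0945

0.0945


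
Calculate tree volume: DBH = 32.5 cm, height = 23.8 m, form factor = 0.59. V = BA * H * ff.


(D/200)^2 = (32.5/200)^2 = 0.1625^2 = 0.02640625
BA = 3.141593 * 0.02640625 = 0.0829577 m^2
V = 0.0829577 * 23.8 * 0.59 = 1.16489 ≈ 1.165 m^3

1.165 m^3


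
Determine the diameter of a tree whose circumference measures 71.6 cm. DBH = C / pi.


DBH = C / pi = 71.6 / 3.141593 = 22.7910 ≈ 22.79 cm

22.79 cm


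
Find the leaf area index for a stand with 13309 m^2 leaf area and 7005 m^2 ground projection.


LAI = 13309 / 7005 = 1.8999 ≈ 1.90

1.90


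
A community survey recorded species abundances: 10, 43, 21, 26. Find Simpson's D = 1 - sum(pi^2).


Total N = 10 + 43 + 21 + 26 = 100
Per-species terms:
  p = 10/100 = 0.100000; p^2 = 0.100000^2 = 0.010000
  p = 43/100 = 0.430000; p^2 = 0.430000^2 = 0.184900
  p = 21/100 = 0.210000; p^2 = 0.210000^2 = 0.044100
  p = 26/100 = 0.260000; p^2 = 0.260000^2 = 0.067600
sum(p^2) = 0.010000 + 0.184900 + 0.044100 + 0.067600 = 0.306600
D = 1 - 0.306600 = 0.693400 ≈ 0.6934

0.6934


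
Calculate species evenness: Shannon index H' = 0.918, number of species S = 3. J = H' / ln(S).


ln(3) = 1.09861
J = H' / ln(S) = 0.918 / 1.09861 = 0.835601 ≈ 0.8356

0.8356


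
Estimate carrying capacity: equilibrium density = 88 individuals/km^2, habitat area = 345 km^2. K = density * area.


K = 88 * 345 = 30360 individuals

30360 individuals


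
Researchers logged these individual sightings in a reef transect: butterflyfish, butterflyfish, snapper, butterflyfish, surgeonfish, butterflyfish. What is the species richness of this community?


Total individuals logged = 6
Distinct species (count of individuals): butterflyfish (4), snapper (1), surgeonfish (1)
Species richness = number of distinct species = 3

3


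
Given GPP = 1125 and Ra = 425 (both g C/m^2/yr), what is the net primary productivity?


NPP = GPP - Ra = 1125 - 425 = 700 g C/m^2/yr

700 g C/m^2/yr


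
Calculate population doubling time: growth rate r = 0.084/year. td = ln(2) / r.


td = ln(2) / 0.084 = 0.693147 / 0.084 = 8.25175 ≈ 8.3 years

8.3 years


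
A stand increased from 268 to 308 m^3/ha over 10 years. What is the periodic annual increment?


PAI = (V2 - V1) / period = (308 - 268) / 10 = 40 / 10 = 4.00 m^3/ha/yr

4.00 m^3/ha/yr


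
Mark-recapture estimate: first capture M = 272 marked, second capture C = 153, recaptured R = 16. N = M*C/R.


N = M * C / R = 272 * 153 / 16 = 41616 / 16 = 2601

2601 individuals


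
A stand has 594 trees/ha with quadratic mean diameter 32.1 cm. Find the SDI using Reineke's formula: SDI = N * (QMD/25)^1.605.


QMD/25 = 32.1/25 = 1.284
(1.284)^1.605 = exp(1.605 * ln(1.284)) = exp(1.605 * 0.249980) = exp(0.401218) = 1.49364
SDI = 594 * 1.49364 = 887.222 ≈ 887

887


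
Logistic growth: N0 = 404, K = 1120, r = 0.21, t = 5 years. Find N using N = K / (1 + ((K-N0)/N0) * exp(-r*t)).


(K - N0)/N0 = (1120 - 404)/404 = 716/404 = 1.77228
r*t = 0.21 * 5 = 1.05; exp(-1.05) = 0.349938
1.77228 * 0.349938 = 0.620188
1 + 0.620188 = 1.62019
N = 1120 / 1.62019 = 691.277 ≈ 691

691


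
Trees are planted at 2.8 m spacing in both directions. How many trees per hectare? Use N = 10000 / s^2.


N = 10000 / 2.8^2 = 10000 / 7.84 = 1275.51 ≈ 1276 trees/ha

1276 trees/ha


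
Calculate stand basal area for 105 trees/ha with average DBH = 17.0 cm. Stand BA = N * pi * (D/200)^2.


(D/200)^2 = (17.0/200)^2 = 0.085^2 = 0.007225
Individual BA = 3.141593 * 0.007225 = 0.0226980 m^2
Stand BA = 105 * 0.0226980 = 2.38329 ≈ 2.38 m^2/ha

2.38 m^2/ha


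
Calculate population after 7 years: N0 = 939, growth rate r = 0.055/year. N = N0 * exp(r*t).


r*t = 0.055 * 7 = 0.385
exp(0.385) = 1.46961
N = 939 * 1.46961 = 1379.96 ≈ 1380

1380


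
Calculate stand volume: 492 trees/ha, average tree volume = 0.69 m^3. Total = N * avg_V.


V_stand = 492 * 0.69 = 339.48 ≈ 339.5 m^3/ha

339.5 m^3/ha


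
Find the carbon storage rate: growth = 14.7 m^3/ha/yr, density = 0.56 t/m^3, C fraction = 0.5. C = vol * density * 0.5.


C = 14.7 * 0.56 * 0.5 = 4.116 ≈ 4.12 t C/ha/yr

4.12 t C/ha/yr


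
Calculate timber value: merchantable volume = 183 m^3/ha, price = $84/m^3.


Value = 183 * 84 = $15372/ha

$15372/ha


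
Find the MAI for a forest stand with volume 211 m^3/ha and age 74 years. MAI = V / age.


MAI = 211 / 74 = 2.8514 ≈ 2.85 m^3/ha/yr

2.85 m^3/ha/yr


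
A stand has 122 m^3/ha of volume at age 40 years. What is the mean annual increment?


MAI = 122 / 40 = 3.05 m^3/ha/yr

3.05 m^3/ha/yr


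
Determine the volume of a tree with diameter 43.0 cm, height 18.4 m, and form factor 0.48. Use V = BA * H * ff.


(D/200)^2 = (43.0/200)^2 = 0.215^2 = 0.046225
BA = 3.141593 * 0.046225 = 0.145220 m^2
V = 0.145220 * 18.4 * 0.48 = 1.28258 ≈ 1.283 m^3

1.283 m^3


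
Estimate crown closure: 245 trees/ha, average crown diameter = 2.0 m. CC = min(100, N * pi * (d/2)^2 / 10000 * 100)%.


(d/2)^2 = (2.0/2)^2 = 1^2 = 1
Crown area = 3.141593 * 1 = 3.14159 m^2
N * area / 10000 * 100 = 245 * 3.14159 / 10000 * 100 = 7.69690
CC = min(100, 7.69690) = 7.69690 ≈ 7.7%

7.7%


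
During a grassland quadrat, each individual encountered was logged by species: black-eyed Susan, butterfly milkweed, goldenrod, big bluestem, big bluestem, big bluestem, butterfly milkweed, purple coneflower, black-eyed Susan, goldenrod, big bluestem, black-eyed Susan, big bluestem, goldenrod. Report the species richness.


Total individuals logged = 14
Distinct species (count of individuals): black-eyed Susan (3), butterfly milkweed (2), goldenrod (3), big bluestem (5), purple coneflower (1)
Species richness = number of distinct species = 5

5


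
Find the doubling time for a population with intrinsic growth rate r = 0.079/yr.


td = ln(2) / 0.079 = 0.693147 / 0.079 = 8.77401 ≈ 8.8 years

8.8 years


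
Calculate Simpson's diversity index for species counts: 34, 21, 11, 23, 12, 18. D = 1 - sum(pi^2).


Total N = 34 + 21 + 11 + 23 + 12 + 18 = 119
Per-species terms:
  p = 34/119 = 0.285714; p^2 = 0.285714^2 = 0.081632
  p = 21/119 = 0.176471; p^2 = 0.176471^2 = 0.031142
  p = 11/119 = 0.092437; p^2 = 0.092437^2 = 0.008545
  p = 23/119 = 0.193277; p^2 = 0.193277^2 = 0.037356
  p = 12/119 = 0.100840; p^2 = 0.100840^2 = 0.010169
  p = 18/119 = 0.151261; p^2 = 0.151261^2 = 0.022880
sum(p^2) = 0.081632 + 0.031142 + 0.008545 + 0.037356 + 0.010169 + 0.022880 = 0.191724
D = 1 - 0.191724 = 0.808276 ≈ 0.8083

0.8083


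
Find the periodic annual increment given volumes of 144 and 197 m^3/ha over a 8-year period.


PAI = (V2 - V1) / period = (197 - 144) / 8 = 53 / 8 = 6.6250 ≈ 6.63 m^3/ha/yr

6.63 m^3/ha/yr


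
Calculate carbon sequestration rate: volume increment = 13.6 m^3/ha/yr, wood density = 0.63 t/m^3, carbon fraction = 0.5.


C = 13.6 * 0.63 * 0.5 = 4.284 ≈ 4.28 t C/ha/yr

4.28 t C/ha/yr


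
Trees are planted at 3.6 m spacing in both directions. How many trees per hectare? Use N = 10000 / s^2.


N = 10000 / 3.6^2 = 10000 / 12.96 = 771.605 ≈ 772 trees/ha

772 trees/ha


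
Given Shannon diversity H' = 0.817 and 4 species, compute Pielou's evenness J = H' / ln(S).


ln(4) = 1.38629
J = H' / ln(S) = 0.817 / 1.38629 = 0.589343 ≈ 0.5893

0.5893


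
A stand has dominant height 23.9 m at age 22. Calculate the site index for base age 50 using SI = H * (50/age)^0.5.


50/22 = 2.27273
(2.27273)^0.5 = 1.50756
SI = 23.9 * 1.50756 = 36.0307 ≈ 36.0 m

36.0 m


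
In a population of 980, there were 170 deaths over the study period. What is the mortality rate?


Mortality rate = 170 / 980 = 0.173469 ≈ 0.1735

0.1735


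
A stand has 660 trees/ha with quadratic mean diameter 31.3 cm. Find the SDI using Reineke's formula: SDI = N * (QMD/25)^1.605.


QMD/25 = 31.3/25 = 1.252
(1.252)^1.605 = exp(1.605 * ln(1.252)) = exp(1.605 * 0.224742) = exp(0.360711) = 1.43435
SDI = 660 * 1.43435 = 946.671 ≈ 947

947


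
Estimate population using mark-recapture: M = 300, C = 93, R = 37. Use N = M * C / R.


N = M * C / R = 300 * 93 / 37 = 27900 / 37 = 754.05 ≈ 754

754 individuals


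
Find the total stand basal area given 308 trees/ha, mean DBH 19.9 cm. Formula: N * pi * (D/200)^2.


(D/200)^2 = (19.9/200)^2 = 0.0995^2 = 0.00990025
Individual BA = 3.141593 * 0.00990025 = 0.0311026 m^2
Stand BA = 308 * 0.0311026 = 9.57960 ≈ 9.58 m^2/ha

9.58 m^2/ha


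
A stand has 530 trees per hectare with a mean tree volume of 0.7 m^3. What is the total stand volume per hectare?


V_stand = 530 * 0.7 = 371.0 m^3/ha

371.0 m^3/ha


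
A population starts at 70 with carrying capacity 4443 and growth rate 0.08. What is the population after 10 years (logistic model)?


(K - N0)/N0 = (4443 - 70)/70 = 4373/70 = 62.4714
r*t = 0.08 * 10 = 0.8; exp(-0.8) = 0.449329
62.4714 * 0.449329 = 28.0702
1 + 28.0702 = 29.0702
N = 4443 / 29.0702 = 152.837 ≈ 153

153


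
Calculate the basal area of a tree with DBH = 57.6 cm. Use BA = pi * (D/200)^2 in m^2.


D/200 = 57.6/200 = 0.288 m
(D/200)^2 = 0.288^2 = 0.082944
BA = 3.141593 * 0.082944 = 0.260576 ≈ 0.2606 m^2

0.2606 m^2


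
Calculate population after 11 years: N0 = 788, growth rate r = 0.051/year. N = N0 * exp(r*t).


r*t = 0.051 * 11 = 0.561
exp(0.561) = 1.75242
N = 788 * 1.75242 = 1380.91 ≈ 1381

1381


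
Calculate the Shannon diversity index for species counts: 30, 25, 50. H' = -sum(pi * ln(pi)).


Total N = 30 + 25 + 50 = 105
Per-species terms:
  p = 30/105 = 0.285714; ln(p) = -1.252764; p*ln(p) = 0.285714 * (-1.252764) = -0.357932
  p = 25/105 = 0.238095; ln(p) = -1.435086; p*ln(p) = 0.238095 * (-1.435086) = -0.341687
  p = 50/105 = 0.476190; ln(p) = -0.741938; p*ln(p) = 0.476190 * (-0.741938) = -0.353303
sum(p*ln(p)) = (-0.357932) + (-0.341687) + (-0.353303) = -1.052922
H' = -(-1.052922) = 1.052922 ≈ 1.0529

1.0529


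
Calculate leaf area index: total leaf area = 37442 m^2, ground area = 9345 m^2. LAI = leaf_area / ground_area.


LAI = 37442 / 9345 = 4.0066 ≈ 4.01

4.01


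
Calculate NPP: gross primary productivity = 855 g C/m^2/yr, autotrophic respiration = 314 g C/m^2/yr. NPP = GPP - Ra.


NPP = GPP - Ra = 855 - 314 = 541 g C/m^2/yr

541 g C/m^2/yr


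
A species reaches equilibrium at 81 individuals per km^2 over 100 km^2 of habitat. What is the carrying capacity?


K = 81 * 100 = 8100 individuals

8100 individuals


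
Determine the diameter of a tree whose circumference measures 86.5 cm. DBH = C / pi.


DBH = C / pi = 86.5 / 3.141593 = 27.5338 ≈ 27.53 cm

27.53 cm


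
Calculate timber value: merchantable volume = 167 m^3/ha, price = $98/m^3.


Value = 167 * 98 = $16366/ha

$16366/ha


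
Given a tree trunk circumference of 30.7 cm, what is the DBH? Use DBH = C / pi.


DBH = C / pi = 30.7 / 3.141593 = 9.77211 ≈ 9.77 cm

9.77 cm


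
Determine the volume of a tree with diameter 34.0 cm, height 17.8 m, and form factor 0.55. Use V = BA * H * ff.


(D/200)^2 = (34.0/200)^2 = 0.17^2 = 0.0289
BA = 3.141593 * 0.0289 = 0.0907920 m^2
V = 0.0907920 * 17.8 * 0.55 = 0.888854 ≈ 0.889 m^3

0.889 m^3


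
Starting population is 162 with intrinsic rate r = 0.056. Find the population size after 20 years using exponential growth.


r*t = 0.056 * 20 = 1.12
exp(1.12) = 3.06485
N = 162 * 3.06485 = 496.506 ≈ 497

497


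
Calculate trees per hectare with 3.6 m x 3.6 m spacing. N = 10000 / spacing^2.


N = 10000 / 3.6^2 = 10000 / 12.96 = 771.605 ≈ 772 trees/ha

772 trees/ha


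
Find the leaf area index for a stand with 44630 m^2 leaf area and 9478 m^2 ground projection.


LAI = 44630 / 9478 = 4.7088 ≈ 4.71

4.71


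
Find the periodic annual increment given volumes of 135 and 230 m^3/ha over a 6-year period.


PAI = (V2 - V1) / period = (230 - 135) / 6 = 95 / 6 = 15.8333 ≈ 15.83 m^3/ha/yr

15.83 m^3/ha/yr


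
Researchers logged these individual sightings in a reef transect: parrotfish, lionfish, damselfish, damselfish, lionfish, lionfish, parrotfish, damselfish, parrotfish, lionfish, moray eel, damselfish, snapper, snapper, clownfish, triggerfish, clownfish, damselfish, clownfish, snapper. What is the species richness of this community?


Total individuals logged = 20
Distinct species (count of individuals): parrotfish (3), lionfish (4), damselfish (5), moray eel (1), snapper (3), clownfish (3), triggerfish (1)
Species richness = number of distinct species = 7

7


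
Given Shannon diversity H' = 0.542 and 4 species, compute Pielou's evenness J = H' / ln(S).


ln(4) = 1.38629
J = H' / ln(S) = 0.542 / 1.38629 = 0.390972 ≈ 0.3910

0.3910


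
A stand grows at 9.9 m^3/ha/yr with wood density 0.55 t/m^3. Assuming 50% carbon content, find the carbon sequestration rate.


C = 9.9 * 0.55 * 0.5 = 2.7225 ≈ 2.72 t C/ha/yr

2.72 t C/ha/yr


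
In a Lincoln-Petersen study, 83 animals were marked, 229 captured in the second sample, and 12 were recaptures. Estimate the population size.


N = M * C / R = 83 * 229 / 12 = 19007 / 12 = 1583.92 ≈ 1584

1584 individuals


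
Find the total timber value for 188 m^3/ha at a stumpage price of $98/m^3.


Value = 188 * 98 = $18424/ha

$18424/ha


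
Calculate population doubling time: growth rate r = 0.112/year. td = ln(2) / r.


td = ln(2) / 0.112 = 0.693147 / 0.112 = 6.18881 ≈ 6.2 years

6.2 years


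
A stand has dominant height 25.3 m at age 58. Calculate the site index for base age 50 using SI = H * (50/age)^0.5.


50/58 = 0.862069
(0.862069)^0.5 = 0.928477
SI = 25.3 * 0.928477 = 23.4905 ≈ 23.5 m

23.5 m


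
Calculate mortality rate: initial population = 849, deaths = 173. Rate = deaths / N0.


Mortality rate = 173 / 849 = 0.203769 ≈ 0.2038

0.2038


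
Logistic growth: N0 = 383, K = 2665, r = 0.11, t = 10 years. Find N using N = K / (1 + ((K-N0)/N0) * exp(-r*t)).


(K - N0)/N0 = (2665 - 383)/383 = 2282/383 = 5.95822
r*t = 0.11 * 10 = 1.1; exp(-1.1) = 0.332871
5.95822 * 0.332871 = 1.98332
1 + 1.98332 = 2.98332
N = 2665 / 2.98332 = 893.300 ≈ 893

893


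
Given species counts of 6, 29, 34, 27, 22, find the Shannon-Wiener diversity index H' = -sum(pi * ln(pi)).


Total N = 6 + 29 + 34 + 27 + 22 = 118
Per-species terms:
  p = 6/118 = 0.050847; ln(p) = -2.978934; p*ln(p) = 0.050847 * (-2.978934) = -0.151470
  p = 29/118 = 0.245763; ln(p) = -1.403388; p*ln(p) = 0.245763 * (-1.403388) = -0.344901
  p = 34/118 = 0.288136; ln(p) = -1.244323; p*ln(p) = 0.288136 * (-1.244323) = -0.358534
  p = 27/118 = 0.228814; ln(p) = -1.474846; p*ln(p) = 0.228814 * (-1.474846) = -0.337465
  p = 22/118 = 0.186441; ln(p) = -1.679640; p*ln(p) = 0.186441 * (-1.679640) = -0.313154
sum(p*ln(p)) = (-0.151470) + (-0.344901) + (-0.358534) + (-0.337465) + (-0.313154) = -1.505524
H' = -(-1.505524) = 1.505524 ≈ 1.5055

1.5055


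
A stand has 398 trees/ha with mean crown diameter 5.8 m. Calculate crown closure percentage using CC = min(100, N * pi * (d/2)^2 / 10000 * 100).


(d/2)^2 = (5.8/2)^2 = 2.9^2 = 8.41
Crown area = 3.141593 * 8.41 = 26.4208 m^2
N * area / 10000 * 100 = 398 * 26.4208 / 10000 * 100 = 105.155
CC = min(100, 105.155) = 100%

100%


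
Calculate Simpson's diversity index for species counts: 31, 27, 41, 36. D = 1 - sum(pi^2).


Total N = 31 + 27 + 41 + 36 = 135
Per-species terms:
  p = 31/135 = 0.229630; p^2 = 0.229630^2 = 0.052730
  p = 27/135 = 0.200000; p^2 = 0.200000^2 = 0.040000
  p = 41/135 = 0.303704; p^2 = 0.303704^2 = 0.092236
  p = 36/135 = 0.266667; p^2 = 0.266667^2 = 0.071111
sum(p^2) = 0.052730 + 0.040000 + 0.092236 + 0.071111 = 0.256077
D = 1 - 0.256077 = 0.743923 ≈ 0.7439

0.7439


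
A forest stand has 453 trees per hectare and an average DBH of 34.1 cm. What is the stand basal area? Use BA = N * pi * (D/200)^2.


(D/200)^2 = (34.1/200)^2 = 0.1705^2 = 0.02907025
Individual BA = 3.141593 * 0.02907025 = 0.0913269 m^2
Stand BA = 453 * 0.0913269 = 41.3711 ≈ 41.37 m^2/ha

41.37 m^2/ha


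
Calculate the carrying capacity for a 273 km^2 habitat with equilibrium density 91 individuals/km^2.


K = 91 * 273 = 24843 individuals

24843 individuals


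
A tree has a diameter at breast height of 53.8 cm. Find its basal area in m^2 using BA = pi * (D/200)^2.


D/200 = 53.8/200 = 0.269 m
(D/200)^2 = 0.269^2 = 0.072361
BA = 3.141593 * 0.072361 = 0.227329 ≈ 0.2273 m^2

0.2273 m^2


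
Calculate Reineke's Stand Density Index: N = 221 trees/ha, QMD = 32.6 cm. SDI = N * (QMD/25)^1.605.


QMD/25 = 32.6/25 = 1.304
(1.304)^1.605 = exp(1.605 * ln(1.304)) = exp(1.605 * 0.265436) = exp(0.426025) = 1.53116
SDI = 221 * 1.53116 = 338.386 ≈ 338

338


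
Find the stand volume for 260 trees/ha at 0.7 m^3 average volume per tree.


V_stand = 260 * 0.7 = 182.0 m^3/ha

182.0 m^3/ha


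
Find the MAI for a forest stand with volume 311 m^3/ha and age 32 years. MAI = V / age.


MAI = 311 / 32 = 9.7188 ≈ 9.72 m^3/ha/yr

9.72 m^3/ha/yr


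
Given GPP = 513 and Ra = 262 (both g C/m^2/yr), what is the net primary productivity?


NPP = GPP - Ra = 513 - 262 = 251 g C/m^2/yr

251 g C/m^2/yr


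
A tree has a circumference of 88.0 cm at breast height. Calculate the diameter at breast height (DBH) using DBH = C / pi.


DBH = C / pi = 88.0 / 3.141593 = 28.0113 ≈ 28.01 cm

28.01 cm


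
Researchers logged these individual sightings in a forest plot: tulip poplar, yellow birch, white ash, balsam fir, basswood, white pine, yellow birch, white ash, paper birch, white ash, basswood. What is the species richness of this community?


Total individuals logged = 11
Distinct species (count of individuals): tulip poplar (1), yellow birch (2), white ash (3), balsam fir (1), basswood (2), white pine (1), paper birch (1)
Species richness = number of distinct species = 7

7


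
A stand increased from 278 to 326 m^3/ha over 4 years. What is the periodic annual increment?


PAI = (V2 - V1) / period = (326 - 278) / 4 = 48 / 4 = 12.00 m^3/ha/yr

12.00 m^3/ha/yr


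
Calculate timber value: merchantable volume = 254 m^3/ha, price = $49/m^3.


Value = 254 * 49 = $12446/ha

$12446/ha


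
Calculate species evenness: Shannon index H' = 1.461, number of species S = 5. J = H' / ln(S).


ln(5) = 1.60944
J = H' / ln(S) = 1.461 / 1.60944 = 0.907769 ≈ 0.9078

0.9078


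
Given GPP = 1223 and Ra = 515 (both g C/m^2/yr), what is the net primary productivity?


NPP = GPP - Ra = 1223 - 515 = 708 g C/m^2/yr

708 g C/m^2/yr


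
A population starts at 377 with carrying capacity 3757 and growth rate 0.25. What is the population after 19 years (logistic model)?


(K - N0)/N0 = (3757 - 377)/377 = 3380/377 = 8.96552
r*t = 0.25 * 19 = 4.75; exp(-4.75) = 0.00865170
8.96552 * 0.00865170 = 0.0775670
1 + 0.0775670 = 1.07757
N = 3757 / 1.07757 = 3486.55 ≈ 3487

3487


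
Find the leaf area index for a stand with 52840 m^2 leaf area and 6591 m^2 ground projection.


LAI = 52840 / 6591 = 8.0170 ≈ 8.02

8.02


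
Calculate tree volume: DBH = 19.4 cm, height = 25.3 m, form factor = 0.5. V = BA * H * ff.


(D/200)^2 = (19.4/200)^2 = 0.097^2 = 0.009409
BA = 3.141593 * 0.009409 = 0.0295592 m^2
V = 0.0295592 * 25.3 * 0.5 = 0.373924 ≈ 0.374 m^3

0.374 m^3


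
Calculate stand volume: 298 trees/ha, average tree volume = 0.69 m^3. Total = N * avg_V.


V_stand = 298 * 0.69 = 205.62 ≈ 205.6 m^3/ha

205.6 m^3/ha


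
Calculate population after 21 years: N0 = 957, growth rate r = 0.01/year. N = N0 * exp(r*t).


r*t = 0.01 * 21 = 0.21
exp(0.21) = 1.23368
N = 957 * 1.23368 = 1180.63 ≈ 1181

1181


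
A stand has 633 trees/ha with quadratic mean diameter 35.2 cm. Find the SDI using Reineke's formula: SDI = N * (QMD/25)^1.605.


QMD/25 = 35.2/25 = 1.408
(1.408)^1.605 = exp(1.605 * ln(1.408)) = exp(1.605 * 0.342170) = exp(0.549183) = 1.73184
SDI = 633 * 1.73184 = 1096.25 ≈ 1096

1096


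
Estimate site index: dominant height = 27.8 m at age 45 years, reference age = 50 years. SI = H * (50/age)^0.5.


50/45 = 1.11111
(1.11111)^0.5 = 1.05409
SI = 27.8 * 1.05409 = 29.3037 ≈ 29.3 m

29.3 m


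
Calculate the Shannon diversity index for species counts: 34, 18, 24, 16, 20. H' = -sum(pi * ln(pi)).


Total N = 34 + 18 + 24 + 16 + 20 = 112
Per-species terms:
  p = 34/112 = 0.303571; ln(p) = -1.192140; p*ln(p) = 0.303571 * (-1.192140) = -0.361899
  p = 18/112 = 0.160714; ln(p) = -1.828129; p*ln(p) = 0.160714 * (-1.828129) = -0.293806
  p = 24/112 = 0.214286; ln(p) = -1.540444; p*ln(p) = 0.214286 * (-1.540444) = -0.330096
  p = 16/112 = 0.142857; ln(p) = -1.945911; p*ln(p) = 0.142857 * (-1.945911) = -0.277987
  p = 20/112 = 0.178571; ln(p) = -1.722769; p*ln(p) = 0.178571 * (-1.722769) = -0.307637
sum(p*ln(p)) = (-0.361899) + (-0.293806) + (-0.330096) + (-0.277987) + (-0.307637) = -1.571425
H' = -(-1.571425) = 1.571425 ≈ 1.5714

1.5714


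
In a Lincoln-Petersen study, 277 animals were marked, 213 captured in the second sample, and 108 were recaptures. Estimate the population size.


N = M * C / R = 277 * 213 / 108 = 59001 / 108 = 546.31 ≈ 546

546 individuals


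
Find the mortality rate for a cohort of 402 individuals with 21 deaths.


Mortality rate = 21 / 402 = 0.052239 ≈ 0.0522

0.0522


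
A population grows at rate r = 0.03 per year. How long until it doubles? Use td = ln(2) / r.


td = ln(2) / 0.03 = 0.693147 / 0.03 = 23.1049 ≈ 23.1 years

23.1 years


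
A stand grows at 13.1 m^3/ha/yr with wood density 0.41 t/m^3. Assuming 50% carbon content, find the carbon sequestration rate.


C = 13.1 * 0.41 * 0.5 = 2.6855 ≈ 2.69 t C/ha/yr

2.69 t C/ha/yr


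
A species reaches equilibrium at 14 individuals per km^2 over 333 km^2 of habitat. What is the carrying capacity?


K = 14 * 333 = 4662 individuals

4662 individuals


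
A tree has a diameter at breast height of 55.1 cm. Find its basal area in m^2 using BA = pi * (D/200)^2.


D/200 = 55.1/200 = 0.2755 m
(D/200)^2 = 0.2755^2 = 0.07590025
BA = 3.141593 * 0.07590025 = 0.238448 ≈ 0.2384 m^2

0.2384 m^2
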